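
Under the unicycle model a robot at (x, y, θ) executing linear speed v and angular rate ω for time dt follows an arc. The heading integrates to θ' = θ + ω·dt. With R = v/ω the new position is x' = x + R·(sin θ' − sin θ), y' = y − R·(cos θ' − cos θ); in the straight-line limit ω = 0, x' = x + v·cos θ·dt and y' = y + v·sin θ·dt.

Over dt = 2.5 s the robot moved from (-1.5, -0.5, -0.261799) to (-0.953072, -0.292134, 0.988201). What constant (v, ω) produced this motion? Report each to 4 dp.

Δθ = 0.988201 − -0.261799 = 1.250000
ω = Δθ/dt = 1.250000/2.5 = 0.5000
R = Δx/(sin θ' − sin θ) = 0.5000
v = R·ω = 0.5000·0.5000 = 0.2500

v = 0.2500, ω = 0.5000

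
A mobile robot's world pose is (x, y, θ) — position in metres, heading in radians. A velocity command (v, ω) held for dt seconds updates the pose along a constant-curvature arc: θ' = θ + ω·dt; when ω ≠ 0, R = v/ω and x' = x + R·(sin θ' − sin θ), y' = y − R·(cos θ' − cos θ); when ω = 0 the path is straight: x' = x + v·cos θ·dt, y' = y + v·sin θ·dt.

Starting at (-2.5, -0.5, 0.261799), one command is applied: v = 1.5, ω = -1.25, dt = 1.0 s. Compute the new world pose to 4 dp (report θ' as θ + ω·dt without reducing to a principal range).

θ' = 0.2618 + -1.25·1.0 = -0.9882
R = v/ω = 1.5/-1.25 = -1.2000
x' = -2.5 + -1.2000·(sin -0.9882 − sin 0.2618) = -1.1874
y' = -0.5 − -1.2000·(cos -0.9882 − cos 0.2618) = -0.9989

(-1.1874, -0.9989, -0.9882)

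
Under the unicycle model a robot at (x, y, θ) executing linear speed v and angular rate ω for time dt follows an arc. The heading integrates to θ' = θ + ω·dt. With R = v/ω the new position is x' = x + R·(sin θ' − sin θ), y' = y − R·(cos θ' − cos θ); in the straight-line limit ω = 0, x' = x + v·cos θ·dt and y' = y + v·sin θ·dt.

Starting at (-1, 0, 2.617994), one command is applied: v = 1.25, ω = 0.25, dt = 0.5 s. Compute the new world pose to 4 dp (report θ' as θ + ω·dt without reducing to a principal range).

(-1.5594, 0.2779, 2.7430)

θ' = 2.6180 + 0.25·0.5 = 2.7430
R = v/ω = 1.25/0.25 = 5.0000
x' = -1 + 5.0000·(sin 2.7430 − sin 2.6180) = -1.5594
y' = 0 − 5.0000·(cos 2.7430 − cos 2.6180) = 0.2779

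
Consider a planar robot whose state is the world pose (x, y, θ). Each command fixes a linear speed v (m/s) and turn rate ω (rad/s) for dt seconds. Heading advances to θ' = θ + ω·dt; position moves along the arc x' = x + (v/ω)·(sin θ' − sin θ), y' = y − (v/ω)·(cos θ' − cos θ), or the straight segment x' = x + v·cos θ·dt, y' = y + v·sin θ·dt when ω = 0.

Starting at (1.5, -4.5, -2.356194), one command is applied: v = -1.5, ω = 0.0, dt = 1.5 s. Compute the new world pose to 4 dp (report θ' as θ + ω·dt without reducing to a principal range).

θ' = -2.3562 + 0.0·1.5 = -2.3562
ω = 0 → straight: x' = 1.5 + -1.5·cos(-2.3562)·1.5 = 3.0910
y' = -4.5 + -1.5·sin(-2.3562)·1.5 = -2.9090

(3.0910, -2.9090, -2.3562)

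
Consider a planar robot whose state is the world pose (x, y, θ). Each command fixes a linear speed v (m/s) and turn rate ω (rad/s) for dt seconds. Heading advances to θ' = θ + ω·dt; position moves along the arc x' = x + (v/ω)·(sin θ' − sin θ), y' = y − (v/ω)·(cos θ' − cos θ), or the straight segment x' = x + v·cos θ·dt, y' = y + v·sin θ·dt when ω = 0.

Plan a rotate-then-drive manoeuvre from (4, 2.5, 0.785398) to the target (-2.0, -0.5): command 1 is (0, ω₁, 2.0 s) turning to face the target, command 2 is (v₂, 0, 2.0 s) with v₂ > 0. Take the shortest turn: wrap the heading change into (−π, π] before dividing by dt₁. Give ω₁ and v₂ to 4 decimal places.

ω₁ = 1.4099, v₂ = 3.3541

heading to target = atan2(-0.5−2.5, -2−4) = -2.6779
Δθ = wrap(-2.6779 − 0.7854) = 2.8198; ω₁ = Δθ/dt₁ = 1.4099
distance = √((-2−4)² + (-0.5−2.5)²) = 6.7082; v₂ = distance/dt₂ = 3.3541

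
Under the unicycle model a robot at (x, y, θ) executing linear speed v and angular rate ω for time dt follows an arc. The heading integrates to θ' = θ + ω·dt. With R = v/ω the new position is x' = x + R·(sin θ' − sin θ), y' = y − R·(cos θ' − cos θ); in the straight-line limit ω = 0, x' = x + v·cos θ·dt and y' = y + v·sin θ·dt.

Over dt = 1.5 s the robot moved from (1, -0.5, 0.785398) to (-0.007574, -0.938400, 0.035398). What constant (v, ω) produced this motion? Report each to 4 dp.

Δθ = 0.035398 − 0.785398 = -0.750000
ω = Δθ/dt = -0.750000/1.5 = -0.5000
R = Δx/(sin θ' − sin θ) = 1.5000
v = R·ω = 1.5000·-0.5000 = -0.7500

v = -0.7500, ω = -0.5000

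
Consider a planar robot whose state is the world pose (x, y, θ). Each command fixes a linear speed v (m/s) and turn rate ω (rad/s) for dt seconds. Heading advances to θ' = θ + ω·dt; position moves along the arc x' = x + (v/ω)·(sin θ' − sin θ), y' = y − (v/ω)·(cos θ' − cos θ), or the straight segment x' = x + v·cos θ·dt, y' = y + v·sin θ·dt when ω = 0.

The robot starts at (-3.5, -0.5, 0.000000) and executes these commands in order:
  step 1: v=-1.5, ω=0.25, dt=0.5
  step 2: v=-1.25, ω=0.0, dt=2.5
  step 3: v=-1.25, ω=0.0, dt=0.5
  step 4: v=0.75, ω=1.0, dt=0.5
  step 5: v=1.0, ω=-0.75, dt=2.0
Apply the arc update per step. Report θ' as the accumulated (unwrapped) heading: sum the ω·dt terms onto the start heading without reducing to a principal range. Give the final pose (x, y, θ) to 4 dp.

step 1: θ'=0.1250 (R=-6.0000) → pose (-4.2480, -0.5468, 0.1250)
step 2: θ'=0.1250 (straight) → pose (-7.3487, -0.9364, 0.1250)
step 3: θ'=0.1250 (straight) → pose (-7.9688, -1.0143, 0.1250)
step 4: θ'=0.6250 (R=0.7500) → pose (-7.6235, -0.8784, 0.6250)
step 5: θ'=-0.8750 (R=-1.3333) → pose (-5.8200, -1.1050, -0.8750)

(-5.8200, -1.1050, -0.8750)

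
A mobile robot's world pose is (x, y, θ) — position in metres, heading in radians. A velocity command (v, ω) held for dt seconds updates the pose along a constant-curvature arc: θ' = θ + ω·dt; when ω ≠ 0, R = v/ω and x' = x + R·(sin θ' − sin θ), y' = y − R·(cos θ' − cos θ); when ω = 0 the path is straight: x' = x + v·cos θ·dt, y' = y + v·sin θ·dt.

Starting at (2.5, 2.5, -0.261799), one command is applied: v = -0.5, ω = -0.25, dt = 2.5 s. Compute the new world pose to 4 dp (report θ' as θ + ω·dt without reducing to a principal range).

θ' = -0.2618 + -0.25·2.5 = -0.8868
R = v/ω = -0.5/-0.25 = 2.0000
x' = 2.5 + 2.0000·(sin -0.8868 − sin -0.2618) = 1.4675
y' = 2.5 − 2.0000·(cos -0.8868 − cos -0.2618) = 3.1681

(1.4675, 3.1681, -0.8868)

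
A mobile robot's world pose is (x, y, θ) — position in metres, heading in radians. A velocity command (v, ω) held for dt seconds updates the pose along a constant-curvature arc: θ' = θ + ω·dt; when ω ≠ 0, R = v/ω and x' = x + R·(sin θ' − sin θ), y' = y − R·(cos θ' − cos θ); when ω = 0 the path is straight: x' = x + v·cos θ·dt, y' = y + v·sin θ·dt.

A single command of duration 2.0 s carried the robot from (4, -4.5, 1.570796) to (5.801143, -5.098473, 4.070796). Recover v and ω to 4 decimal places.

Δθ = 4.070796 − 1.570796 = 2.500000
ω = Δθ/dt = 2.500000/2.0 = 1.2500
R = Δx/(sin θ' − sin θ) = -1.0000
v = R·ω = -1.0000·1.2500 = -1.2500

v = -1.2500, ω = 1.2500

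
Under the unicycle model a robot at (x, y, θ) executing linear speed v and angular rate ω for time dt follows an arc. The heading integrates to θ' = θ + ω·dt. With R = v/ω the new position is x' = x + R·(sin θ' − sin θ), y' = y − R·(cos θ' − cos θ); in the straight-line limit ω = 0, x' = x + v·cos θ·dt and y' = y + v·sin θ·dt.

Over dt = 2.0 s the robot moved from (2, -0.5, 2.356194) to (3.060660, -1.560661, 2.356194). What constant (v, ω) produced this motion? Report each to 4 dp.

v = -0.7500, ω = 0.0000

Δθ = 2.356194 − 2.356194 = 0.000000
ω = Δθ/dt = 0.000000/2.0 = 0.0000
ω = 0 → v = (Δx·cos θ + Δy·sin θ)/dt = -0.7500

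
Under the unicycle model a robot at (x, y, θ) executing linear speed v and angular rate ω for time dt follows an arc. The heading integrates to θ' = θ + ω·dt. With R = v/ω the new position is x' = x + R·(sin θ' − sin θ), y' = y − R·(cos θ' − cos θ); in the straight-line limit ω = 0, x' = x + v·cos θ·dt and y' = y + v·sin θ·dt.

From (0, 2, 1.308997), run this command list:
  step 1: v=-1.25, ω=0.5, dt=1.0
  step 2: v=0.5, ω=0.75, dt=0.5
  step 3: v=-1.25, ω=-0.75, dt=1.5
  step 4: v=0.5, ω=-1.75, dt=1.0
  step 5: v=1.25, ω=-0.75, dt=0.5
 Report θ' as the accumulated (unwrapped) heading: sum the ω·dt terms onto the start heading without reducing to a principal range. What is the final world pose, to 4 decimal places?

step 1: θ'=1.8090 (R=-2.5000) → pose (-0.0146, 0.7631, 1.8090)
step 2: θ'=2.1840 (R=0.6667) → pose (-0.1172, 0.9894, 2.1840)
step 3: θ'=1.0590 (R=1.6667) → pose (-0.0271, -0.7860, 1.0590)
step 4: θ'=-0.6910 (R=-0.2857) → pose (0.4041, -0.7057, -0.6910)
step 5: θ'=-1.0660 (R=-1.6667) → pose (0.8007, -1.1840, -1.0660)

(0.8007, -1.1840, -1.0660)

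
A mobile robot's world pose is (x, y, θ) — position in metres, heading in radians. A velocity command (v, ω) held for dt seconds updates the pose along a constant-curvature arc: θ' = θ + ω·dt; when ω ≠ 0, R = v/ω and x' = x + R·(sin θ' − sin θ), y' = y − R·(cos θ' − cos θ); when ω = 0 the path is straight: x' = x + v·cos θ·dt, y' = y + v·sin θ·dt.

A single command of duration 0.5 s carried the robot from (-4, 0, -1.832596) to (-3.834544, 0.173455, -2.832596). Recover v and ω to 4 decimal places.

Δθ = -2.832596 − -1.832596 = -1.000000
ω = Δθ/dt = -1.000000/0.5 = -2.0000
R = −Δy/(cos θ' − cos θ) = 0.2500
v = R·ω = 0.2500·-2.0000 = -0.5000

v = -0.5000, ω = -2.0000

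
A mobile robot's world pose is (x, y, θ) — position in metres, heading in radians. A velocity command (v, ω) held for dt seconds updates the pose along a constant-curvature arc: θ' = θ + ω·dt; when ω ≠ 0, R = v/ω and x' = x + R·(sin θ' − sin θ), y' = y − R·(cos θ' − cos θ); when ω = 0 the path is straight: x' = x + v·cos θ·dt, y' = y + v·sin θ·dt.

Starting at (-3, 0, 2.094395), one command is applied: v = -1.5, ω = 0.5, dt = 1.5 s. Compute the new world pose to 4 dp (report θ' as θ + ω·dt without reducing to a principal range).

θ' = 2.0944 + 0.5·1.5 = 2.8444
R = v/ω = -1.5/0.5 = -3.0000
x' = -3 + -3.0000·(sin 2.8444 − sin 2.0944) = -1.2804
y' = 0 − -3.0000·(cos 2.8444 − cos 2.0944) = -1.3685

(-1.2804, -1.3685, 2.8444)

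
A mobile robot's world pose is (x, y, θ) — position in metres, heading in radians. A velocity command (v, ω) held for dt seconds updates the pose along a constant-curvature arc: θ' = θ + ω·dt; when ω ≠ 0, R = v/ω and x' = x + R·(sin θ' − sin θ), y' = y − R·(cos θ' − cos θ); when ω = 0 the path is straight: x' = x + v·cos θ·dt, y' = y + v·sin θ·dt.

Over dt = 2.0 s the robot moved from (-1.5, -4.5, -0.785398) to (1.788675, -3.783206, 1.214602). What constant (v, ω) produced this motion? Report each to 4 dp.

Δθ = 1.214602 − -0.785398 = 2.000000
ω = Δθ/dt = 2.000000/2.0 = 1.0000
R = Δx/(sin θ' − sin θ) = 2.0000
v = R·ω = 2.0000·1.0000 = 2.0000

v = 2.0000, ω = 1.0000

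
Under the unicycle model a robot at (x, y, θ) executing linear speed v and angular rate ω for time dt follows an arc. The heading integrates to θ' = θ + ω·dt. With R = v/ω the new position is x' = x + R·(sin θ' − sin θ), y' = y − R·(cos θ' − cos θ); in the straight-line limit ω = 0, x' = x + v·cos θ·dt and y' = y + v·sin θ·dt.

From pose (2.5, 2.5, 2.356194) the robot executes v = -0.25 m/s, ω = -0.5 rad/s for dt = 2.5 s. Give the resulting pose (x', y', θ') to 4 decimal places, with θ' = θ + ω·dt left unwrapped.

(2.5934, 1.9224, 1.1062)

θ' = 2.3562 + -0.5·2.5 = 1.1062
R = v/ω = -0.25/-0.5 = 0.5000
x' = 2.5 + 0.5000·(sin 1.1062 − sin 2.3562) = 2.5934
y' = 2.5 − 0.5000·(cos 1.1062 − cos 2.3562) = 1.9224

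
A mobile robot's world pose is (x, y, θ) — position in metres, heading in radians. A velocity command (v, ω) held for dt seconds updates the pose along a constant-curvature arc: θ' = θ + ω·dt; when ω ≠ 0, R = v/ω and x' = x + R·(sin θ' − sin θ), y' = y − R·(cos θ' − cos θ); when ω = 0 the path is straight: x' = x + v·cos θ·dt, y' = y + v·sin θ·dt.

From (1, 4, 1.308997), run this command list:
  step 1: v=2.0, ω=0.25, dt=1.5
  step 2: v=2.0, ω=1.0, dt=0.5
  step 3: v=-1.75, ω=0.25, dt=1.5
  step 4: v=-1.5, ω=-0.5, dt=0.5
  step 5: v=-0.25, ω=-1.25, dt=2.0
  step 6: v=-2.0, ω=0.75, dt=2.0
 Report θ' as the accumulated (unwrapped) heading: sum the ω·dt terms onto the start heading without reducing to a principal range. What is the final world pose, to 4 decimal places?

step 1: θ'=1.6840 (R=8.0000) → pose (1.2214, 6.9742, 1.6840)
step 2: θ'=2.1840 (R=2.0000) → pose (0.8698, 7.8993, 2.1840)
step 3: θ'=2.5590 (R=-7.0000) → pose (2.7431, 6.0824, 2.5590)
step 4: θ'=2.3090 (R=3.0000) → pose (3.3116, 5.5962, 2.3090)
step 5: θ'=-0.1910 (R=0.2000) → pose (3.1257, 5.2652, -0.1910)
step 6: θ'=1.3090 (R=-2.6667) → pose (0.0436, 3.3373, 1.3090)

(0.0436, 3.3373, 1.3090)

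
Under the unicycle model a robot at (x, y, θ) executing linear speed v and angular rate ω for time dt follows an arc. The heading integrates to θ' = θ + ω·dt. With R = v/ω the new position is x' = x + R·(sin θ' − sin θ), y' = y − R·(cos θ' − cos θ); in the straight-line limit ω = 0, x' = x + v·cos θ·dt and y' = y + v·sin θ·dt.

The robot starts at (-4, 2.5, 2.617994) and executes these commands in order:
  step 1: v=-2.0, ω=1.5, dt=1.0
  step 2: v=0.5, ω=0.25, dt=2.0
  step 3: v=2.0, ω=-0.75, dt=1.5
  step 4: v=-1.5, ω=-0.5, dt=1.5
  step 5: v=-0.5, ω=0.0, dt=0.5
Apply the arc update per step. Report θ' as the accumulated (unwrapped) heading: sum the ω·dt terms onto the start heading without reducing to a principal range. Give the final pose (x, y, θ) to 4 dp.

(-1.8723, -0.4247, 2.7430)

step 1: θ'=4.1180 (R=-1.3333) → pose (-2.2287, 2.9080, 4.1180)
step 2: θ'=4.6180 (R=2.0000) → pose (-2.5628, 1.9765, 4.6180)
step 3: θ'=3.4930 (R=-2.6667) → pose (-4.2997, -0.2758, 3.4930)
step 4: θ'=2.7430 (R=3.0000) → pose (-2.1027, -0.3277, 2.7430)
step 5: θ'=2.7430 (straight) → pose (-1.8723, -0.4247, 2.7430)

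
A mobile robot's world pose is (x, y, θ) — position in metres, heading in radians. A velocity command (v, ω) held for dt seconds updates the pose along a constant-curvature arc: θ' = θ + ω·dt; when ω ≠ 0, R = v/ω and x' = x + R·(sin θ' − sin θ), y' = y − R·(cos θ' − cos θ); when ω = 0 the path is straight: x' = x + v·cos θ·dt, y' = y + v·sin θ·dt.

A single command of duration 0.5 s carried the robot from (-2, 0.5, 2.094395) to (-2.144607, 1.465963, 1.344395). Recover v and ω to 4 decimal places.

Δθ = 1.344395 − 2.094395 = -0.750000
ω = Δθ/dt = -0.750000/0.5 = -1.5000
R = −Δy/(cos θ' − cos θ) = -1.3333
v = R·ω = -1.3333·-1.5000 = 2.0000

v = 2.0000, ω = -1.5000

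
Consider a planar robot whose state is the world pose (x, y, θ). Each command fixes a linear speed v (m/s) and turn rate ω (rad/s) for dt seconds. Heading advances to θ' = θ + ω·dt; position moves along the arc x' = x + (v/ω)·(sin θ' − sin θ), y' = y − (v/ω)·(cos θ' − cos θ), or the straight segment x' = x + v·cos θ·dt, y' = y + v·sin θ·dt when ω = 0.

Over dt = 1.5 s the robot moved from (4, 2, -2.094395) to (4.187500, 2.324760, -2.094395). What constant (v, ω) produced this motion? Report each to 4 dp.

Δθ = -2.094395 − -2.094395 = 0.000000
ω = Δθ/dt = 0.000000/1.5 = 0.0000
ω = 0 → v = (Δx·cos θ + Δy·sin θ)/dt = -0.2500

v = -0.2500, ω = 0.0000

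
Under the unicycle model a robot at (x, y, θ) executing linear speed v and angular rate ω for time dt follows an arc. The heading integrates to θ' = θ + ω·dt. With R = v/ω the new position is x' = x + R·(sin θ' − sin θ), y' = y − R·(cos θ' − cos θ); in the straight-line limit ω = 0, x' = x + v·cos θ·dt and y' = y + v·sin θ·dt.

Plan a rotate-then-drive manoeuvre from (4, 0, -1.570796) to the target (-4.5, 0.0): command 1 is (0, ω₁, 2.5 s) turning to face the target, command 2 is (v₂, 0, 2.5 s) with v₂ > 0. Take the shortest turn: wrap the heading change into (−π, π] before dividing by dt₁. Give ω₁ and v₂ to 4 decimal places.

heading to target = atan2(0−0, -4.5−4) = 3.1416
Δθ = wrap(3.1416 − -1.5708) = -1.5708; ω₁ = Δθ/dt₁ = -0.6283
distance = √((-4.5−4)² + (0−0)²) = 8.5000; v₂ = distance/dt₂ = 3.4000

ω₁ = -0.6283, v₂ = 3.4000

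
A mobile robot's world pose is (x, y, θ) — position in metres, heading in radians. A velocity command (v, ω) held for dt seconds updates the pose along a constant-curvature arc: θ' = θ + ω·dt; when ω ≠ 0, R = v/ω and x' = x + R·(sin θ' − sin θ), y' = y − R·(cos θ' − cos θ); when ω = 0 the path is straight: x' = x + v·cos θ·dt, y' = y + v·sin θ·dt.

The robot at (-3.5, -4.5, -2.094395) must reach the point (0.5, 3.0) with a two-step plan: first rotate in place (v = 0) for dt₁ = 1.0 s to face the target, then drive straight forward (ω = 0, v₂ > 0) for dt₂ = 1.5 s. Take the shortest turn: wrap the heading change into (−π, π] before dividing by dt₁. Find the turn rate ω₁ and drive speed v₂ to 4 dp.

heading to target = atan2(3−-4.5, 0.5−-3.5) = 1.0808
Δθ = wrap(1.0808 − -2.0944) = -3.1080; ω₁ = Δθ/dt₁ = -3.1080
distance = √((0.5−-3.5)² + (3−-4.5)²) = 8.5000; v₂ = distance/dt₂ = 5.6667

ω₁ = -3.1080, v₂ = 5.6667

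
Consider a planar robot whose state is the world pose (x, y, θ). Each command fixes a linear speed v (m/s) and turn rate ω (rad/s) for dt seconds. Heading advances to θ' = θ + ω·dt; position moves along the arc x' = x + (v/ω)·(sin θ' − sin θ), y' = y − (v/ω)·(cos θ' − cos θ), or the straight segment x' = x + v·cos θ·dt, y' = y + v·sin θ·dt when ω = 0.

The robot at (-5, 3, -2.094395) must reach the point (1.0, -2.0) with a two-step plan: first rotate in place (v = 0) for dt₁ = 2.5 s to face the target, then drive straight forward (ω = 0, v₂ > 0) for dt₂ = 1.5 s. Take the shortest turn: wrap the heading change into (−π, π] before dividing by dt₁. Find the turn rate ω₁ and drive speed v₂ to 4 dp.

ω₁ = 0.5599, v₂ = 5.2068

heading to target = atan2(-2−3, 1−-5) = -0.6947
Δθ = wrap(-0.6947 − -2.0944) = 1.3997; ω₁ = Δθ/dt₁ = 0.5599
distance = √((1−-5)² + (-2−3)²) = 7.8102; v₂ = distance/dt₂ = 5.2068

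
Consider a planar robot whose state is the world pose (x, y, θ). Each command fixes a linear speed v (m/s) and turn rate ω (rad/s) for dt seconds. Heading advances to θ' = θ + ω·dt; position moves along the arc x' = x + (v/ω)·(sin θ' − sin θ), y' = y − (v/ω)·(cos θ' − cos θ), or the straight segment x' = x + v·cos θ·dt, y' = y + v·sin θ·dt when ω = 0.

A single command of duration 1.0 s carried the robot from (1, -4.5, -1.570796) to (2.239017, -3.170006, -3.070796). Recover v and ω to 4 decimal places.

Δθ = -3.070796 − -1.570796 = -1.500000
ω = Δθ/dt = -1.500000/1.0 = -1.5000
R = −Δy/(cos θ' − cos θ) = 1.3333
v = R·ω = 1.3333·-1.5000 = -2.0000

v = -2.0000, ω = -1.5000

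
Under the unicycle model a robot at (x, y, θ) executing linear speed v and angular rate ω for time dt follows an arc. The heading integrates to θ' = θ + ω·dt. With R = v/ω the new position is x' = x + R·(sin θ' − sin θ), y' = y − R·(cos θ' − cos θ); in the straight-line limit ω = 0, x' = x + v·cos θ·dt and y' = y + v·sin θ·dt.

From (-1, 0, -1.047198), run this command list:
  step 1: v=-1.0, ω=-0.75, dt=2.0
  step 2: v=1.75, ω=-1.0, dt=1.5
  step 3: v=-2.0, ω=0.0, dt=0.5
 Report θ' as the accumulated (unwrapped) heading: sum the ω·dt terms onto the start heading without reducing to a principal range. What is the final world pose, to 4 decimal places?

step 1: θ'=-2.5472 (R=1.3333) → pose (-0.5920, 1.7713, -2.5472)
step 2: θ'=-4.0472 (R=-1.7500) → pose (-2.9489, 2.1411, -4.0472)
step 3: θ'=-4.0472 (straight) → pose (-2.3317, 1.3543, -4.0472)

(-2.3317, 1.3543, -4.0472)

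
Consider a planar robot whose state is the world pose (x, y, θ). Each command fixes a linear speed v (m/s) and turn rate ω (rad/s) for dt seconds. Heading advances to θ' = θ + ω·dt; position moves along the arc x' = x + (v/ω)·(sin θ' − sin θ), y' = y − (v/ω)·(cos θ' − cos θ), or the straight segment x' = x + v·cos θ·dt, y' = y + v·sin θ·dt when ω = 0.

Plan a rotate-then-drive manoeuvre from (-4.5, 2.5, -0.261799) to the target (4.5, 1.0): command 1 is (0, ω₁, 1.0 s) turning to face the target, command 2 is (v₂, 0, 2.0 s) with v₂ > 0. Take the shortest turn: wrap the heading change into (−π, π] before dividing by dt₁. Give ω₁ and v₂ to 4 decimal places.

ω₁ = 0.0967, v₂ = 4.5621

heading to target = atan2(1−2.5, 4.5−-4.5) = -0.1651
Δθ = wrap(-0.1651 − -0.2618) = 0.0967; ω₁ = Δθ/dt₁ = 0.0967
distance = √((4.5−-4.5)² + (1−2.5)²) = 9.1241; v₂ = distance/dt₂ = 4.5621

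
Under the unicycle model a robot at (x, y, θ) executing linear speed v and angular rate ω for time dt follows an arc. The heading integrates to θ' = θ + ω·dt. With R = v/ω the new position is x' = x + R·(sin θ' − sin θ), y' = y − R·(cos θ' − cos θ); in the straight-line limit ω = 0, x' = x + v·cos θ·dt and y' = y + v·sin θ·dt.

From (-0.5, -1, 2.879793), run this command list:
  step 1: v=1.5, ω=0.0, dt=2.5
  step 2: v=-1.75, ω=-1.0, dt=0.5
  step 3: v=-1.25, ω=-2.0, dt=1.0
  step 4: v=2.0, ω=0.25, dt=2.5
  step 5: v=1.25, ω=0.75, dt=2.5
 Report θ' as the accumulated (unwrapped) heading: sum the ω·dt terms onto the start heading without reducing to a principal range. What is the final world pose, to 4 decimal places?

(-0.7558, 4.1573, 2.8798)

step 1: θ'=2.8798 (straight) → pose (-4.1222, -0.0294, 2.8798)
step 2: θ'=2.3798 (R=1.7500) → pose (-3.3673, -0.4535, 2.3798)
step 3: θ'=0.3798 (R=0.6250) → pose (-3.5669, -1.4862, 0.3798)
step 4: θ'=1.0048 (R=8.0000) → pose (0.2196, 1.6536, 1.0048)
step 5: θ'=2.8798 (R=1.6667) → pose (-0.7558, 4.1573, 2.8798)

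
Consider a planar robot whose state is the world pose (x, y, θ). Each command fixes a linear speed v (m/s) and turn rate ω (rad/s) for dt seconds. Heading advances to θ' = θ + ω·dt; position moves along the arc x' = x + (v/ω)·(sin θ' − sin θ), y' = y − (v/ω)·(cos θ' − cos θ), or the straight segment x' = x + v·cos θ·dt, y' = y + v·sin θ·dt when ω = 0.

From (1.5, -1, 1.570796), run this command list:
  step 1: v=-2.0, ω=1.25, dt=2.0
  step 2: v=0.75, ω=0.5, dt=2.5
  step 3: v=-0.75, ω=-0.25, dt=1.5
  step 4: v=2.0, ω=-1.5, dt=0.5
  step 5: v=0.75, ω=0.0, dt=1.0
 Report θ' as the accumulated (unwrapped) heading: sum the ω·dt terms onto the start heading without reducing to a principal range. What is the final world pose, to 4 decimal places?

step 1: θ'=4.0708 (R=-1.6000) → pose (4.3818, -1.9576, 4.0708)
step 2: θ'=5.3208 (R=1.5000) → pose (4.3527, -3.7126, 5.3208)
step 3: θ'=4.9458 (R=3.0000) → pose (3.8957, -2.6918, 4.9458)
step 4: θ'=4.1958 (R=-1.3333) → pose (3.7579, -3.6588, 4.1958)
step 5: θ'=4.1958 (straight) → pose (3.3875, -4.3109, 4.1958)

(3.3875, -4.3109, 4.1958)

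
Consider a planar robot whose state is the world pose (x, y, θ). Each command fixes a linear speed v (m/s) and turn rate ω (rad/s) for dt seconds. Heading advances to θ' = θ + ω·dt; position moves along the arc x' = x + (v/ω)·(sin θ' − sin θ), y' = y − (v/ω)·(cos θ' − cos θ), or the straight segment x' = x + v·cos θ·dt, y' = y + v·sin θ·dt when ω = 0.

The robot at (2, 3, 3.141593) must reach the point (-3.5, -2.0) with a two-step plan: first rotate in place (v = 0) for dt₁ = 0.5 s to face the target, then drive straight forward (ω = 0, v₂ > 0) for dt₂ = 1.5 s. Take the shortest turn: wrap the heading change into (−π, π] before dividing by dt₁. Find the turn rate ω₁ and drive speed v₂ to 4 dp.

heading to target = atan2(-2−3, -3.5−2) = -2.4038
Δθ = wrap(-2.4038 − 3.1416) = 0.7378; ω₁ = Δθ/dt₁ = 1.4756
distance = √((-3.5−2)² + (-2−3)²) = 7.4330; v₂ = distance/dt₂ = 4.9554

ω₁ = 1.4756, v₂ = 4.9554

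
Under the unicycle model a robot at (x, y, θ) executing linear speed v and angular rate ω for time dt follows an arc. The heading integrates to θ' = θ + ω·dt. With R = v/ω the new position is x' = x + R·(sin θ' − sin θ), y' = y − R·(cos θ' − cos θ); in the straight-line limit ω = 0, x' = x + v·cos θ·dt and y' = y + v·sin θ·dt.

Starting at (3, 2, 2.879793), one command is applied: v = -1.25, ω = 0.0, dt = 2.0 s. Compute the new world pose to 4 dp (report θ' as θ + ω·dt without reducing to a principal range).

(5.4148, 1.3530, 2.8798)

θ' = 2.8798 + 0.0·2.0 = 2.8798
ω = 0 → straight: x' = 3 + -1.25·cos(2.8798)·2.0 = 5.4148
y' = 2 + -1.25·sin(2.8798)·2.0 = 1.3530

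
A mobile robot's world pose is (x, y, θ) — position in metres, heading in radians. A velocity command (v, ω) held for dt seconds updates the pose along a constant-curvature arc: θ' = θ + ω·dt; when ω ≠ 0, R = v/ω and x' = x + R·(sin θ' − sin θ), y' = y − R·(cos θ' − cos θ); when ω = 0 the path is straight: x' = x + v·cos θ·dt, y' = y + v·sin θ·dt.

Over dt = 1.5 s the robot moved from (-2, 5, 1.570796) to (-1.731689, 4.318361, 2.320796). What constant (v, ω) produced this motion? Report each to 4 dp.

v = -0.5000, ω = 0.5000

Δθ = 2.320796 − 1.570796 = 0.750000
ω = Δθ/dt = 0.750000/1.5 = 0.5000
R = −Δy/(cos θ' − cos θ) = -1.0000
v = R·ω = -1.0000·0.5000 = -0.5000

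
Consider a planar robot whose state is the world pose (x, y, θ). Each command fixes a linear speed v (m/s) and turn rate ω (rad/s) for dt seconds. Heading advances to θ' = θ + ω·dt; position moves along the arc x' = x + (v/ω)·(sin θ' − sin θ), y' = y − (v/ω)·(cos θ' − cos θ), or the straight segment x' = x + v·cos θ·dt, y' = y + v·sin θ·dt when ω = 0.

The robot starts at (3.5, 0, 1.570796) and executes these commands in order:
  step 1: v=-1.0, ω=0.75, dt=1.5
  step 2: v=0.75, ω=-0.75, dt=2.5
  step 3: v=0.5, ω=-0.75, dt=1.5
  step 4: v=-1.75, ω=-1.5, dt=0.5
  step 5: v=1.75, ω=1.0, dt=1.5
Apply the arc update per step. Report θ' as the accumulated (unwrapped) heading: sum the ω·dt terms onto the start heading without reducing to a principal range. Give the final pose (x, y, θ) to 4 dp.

(6.2566, 0.3848, 0.4458)

step 1: θ'=2.6958 (R=-1.3333) → pose (4.2584, -1.2030, 2.6958)
step 2: θ'=0.8208 (R=-1.0000) → pose (3.9579, 0.3809, 0.8208)
step 3: θ'=-0.3042 (R=-0.6667) → pose (4.6454, 0.5625, -0.3042)
step 4: θ'=-1.0542 (R=1.1667) → pose (3.9804, 1.0994, -1.0542)
step 5: θ'=0.4458 (R=1.7500) → pose (6.2566, 0.3848, 0.4458)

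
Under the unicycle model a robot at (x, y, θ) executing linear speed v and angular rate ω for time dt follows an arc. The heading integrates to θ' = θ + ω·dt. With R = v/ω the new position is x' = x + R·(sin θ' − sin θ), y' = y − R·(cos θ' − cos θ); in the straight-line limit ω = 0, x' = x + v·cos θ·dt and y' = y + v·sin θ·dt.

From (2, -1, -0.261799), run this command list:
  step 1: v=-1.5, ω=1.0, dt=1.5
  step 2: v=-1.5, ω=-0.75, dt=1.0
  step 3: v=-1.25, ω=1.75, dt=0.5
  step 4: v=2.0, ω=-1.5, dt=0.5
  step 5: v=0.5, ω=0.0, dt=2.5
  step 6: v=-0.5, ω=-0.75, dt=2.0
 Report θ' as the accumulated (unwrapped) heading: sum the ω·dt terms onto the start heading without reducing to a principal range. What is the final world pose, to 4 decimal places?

(-0.4630, -1.8972, -0.8868)

step 1: θ'=1.2382 (R=-1.5000) → pose (0.1940, -1.9591, 1.2382)
step 2: θ'=0.4882 (R=2.0000) → pose (-0.7583, -3.0725, 0.4882)
step 3: θ'=1.3632 (R=-0.7143) → pose (-1.1223, -3.5561, 1.3632)
step 4: θ'=0.6132 (R=-1.3333) → pose (-0.5849, -2.7405, 0.6132)
step 5: θ'=0.6132 (straight) → pose (0.4374, -2.0212, 0.6132)
step 6: θ'=-0.8868 (R=0.6667) → pose (-0.4630, -1.8972, -0.8868)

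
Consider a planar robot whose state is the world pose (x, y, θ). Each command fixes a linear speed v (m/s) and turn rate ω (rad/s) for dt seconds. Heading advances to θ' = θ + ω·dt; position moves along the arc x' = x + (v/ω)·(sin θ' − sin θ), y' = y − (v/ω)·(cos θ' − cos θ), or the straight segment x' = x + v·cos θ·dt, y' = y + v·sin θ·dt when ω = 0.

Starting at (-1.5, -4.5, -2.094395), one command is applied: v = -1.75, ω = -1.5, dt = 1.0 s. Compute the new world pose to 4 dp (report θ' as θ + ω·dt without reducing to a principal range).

(0.0208, -4.0342, -3.5944)

θ' = -2.0944 + -1.5·1.0 = -3.5944
R = v/ω = -1.75/-1.5 = 1.1667
x' = -1.5 + 1.1667·(sin -3.5944 − sin -2.0944) = 0.0208
y' = -4.5 − 1.1667·(cos -3.5944 − cos -2.0944) = -4.0342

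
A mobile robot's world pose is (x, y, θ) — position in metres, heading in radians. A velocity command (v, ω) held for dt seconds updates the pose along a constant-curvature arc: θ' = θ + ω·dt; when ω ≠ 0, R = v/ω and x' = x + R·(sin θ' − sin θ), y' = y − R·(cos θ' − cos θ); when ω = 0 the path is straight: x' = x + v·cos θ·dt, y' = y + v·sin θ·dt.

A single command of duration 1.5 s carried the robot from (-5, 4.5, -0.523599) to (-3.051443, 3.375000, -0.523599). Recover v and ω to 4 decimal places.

Δθ = -0.523599 − -0.523599 = 0.000000
ω = Δθ/dt = 0.000000/1.5 = 0.0000
ω = 0 → v = (Δx·cos θ + Δy·sin θ)/dt = 1.5000

v = 1.5000, ω = 0.0000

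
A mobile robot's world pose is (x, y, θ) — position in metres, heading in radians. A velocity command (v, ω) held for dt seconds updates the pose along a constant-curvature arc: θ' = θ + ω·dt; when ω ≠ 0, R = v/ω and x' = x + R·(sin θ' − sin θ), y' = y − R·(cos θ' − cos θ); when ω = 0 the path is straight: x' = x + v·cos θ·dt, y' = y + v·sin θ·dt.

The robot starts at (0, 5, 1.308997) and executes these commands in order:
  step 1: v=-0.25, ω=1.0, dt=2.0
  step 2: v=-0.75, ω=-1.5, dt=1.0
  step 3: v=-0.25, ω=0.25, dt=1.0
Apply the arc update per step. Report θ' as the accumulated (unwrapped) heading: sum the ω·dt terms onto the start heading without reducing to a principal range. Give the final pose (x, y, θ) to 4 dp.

step 1: θ'=3.3090 (R=-0.2500) → pose (0.2831, 4.6888, 3.3090)
step 2: θ'=1.8090 (R=0.5000) → pose (0.8523, 4.3138, 1.8090)
step 3: θ'=2.0590 (R=-1.0000) → pose (0.9409, 4.0807, 2.0590)

(0.9409, 4.0807, 2.0590)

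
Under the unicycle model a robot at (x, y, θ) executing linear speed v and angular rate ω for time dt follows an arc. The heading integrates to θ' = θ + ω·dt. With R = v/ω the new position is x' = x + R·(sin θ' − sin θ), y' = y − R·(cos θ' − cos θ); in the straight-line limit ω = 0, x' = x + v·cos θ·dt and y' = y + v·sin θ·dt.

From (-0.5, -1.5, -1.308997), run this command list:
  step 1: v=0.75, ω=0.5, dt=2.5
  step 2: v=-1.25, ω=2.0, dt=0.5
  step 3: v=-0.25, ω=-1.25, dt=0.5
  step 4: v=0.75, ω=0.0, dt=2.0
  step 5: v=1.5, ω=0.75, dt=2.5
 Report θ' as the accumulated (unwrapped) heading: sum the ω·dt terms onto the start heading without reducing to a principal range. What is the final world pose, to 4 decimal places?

(2.6507, 0.5923, 2.1910)

step 1: θ'=-0.0590 (R=1.5000) → pose (0.8604, -2.6092, -0.0590)
step 2: θ'=0.9410 (R=-0.6250) → pose (0.3185, -2.8650, 0.9410)
step 3: θ'=0.3160 (R=0.2000) → pose (0.2190, -2.9373, 0.3160)
step 4: θ'=0.3160 (straight) → pose (1.6448, -2.4711, 0.3160)
step 5: θ'=2.1910 (R=2.0000) → pose (2.6507, 0.5923, 2.1910)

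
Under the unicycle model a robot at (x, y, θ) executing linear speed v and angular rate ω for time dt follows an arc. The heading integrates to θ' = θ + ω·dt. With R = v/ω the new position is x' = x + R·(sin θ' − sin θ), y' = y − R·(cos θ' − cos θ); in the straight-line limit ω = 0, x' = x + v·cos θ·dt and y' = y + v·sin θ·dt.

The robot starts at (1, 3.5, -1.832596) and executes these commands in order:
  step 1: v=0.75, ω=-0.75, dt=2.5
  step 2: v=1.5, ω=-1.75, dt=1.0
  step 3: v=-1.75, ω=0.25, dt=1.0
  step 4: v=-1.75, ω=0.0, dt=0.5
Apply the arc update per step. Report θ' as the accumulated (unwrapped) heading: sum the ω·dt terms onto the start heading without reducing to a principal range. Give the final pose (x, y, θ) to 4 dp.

step 1: θ'=-3.7076 (R=-1.0000) → pose (-0.5022, 2.9148, -3.7076)
step 2: θ'=-5.4576 (R=-0.8571) → pose (-0.6725, 4.2195, -5.4576)
step 3: θ'=-5.2076 (R=-7.0000) → pose (-1.6869, 2.7991, -5.2076)
step 4: θ'=-5.2076 (straight) → pose (-2.1028, 2.0292, -5.2076)

(-2.1028, 2.0292, -5.2076)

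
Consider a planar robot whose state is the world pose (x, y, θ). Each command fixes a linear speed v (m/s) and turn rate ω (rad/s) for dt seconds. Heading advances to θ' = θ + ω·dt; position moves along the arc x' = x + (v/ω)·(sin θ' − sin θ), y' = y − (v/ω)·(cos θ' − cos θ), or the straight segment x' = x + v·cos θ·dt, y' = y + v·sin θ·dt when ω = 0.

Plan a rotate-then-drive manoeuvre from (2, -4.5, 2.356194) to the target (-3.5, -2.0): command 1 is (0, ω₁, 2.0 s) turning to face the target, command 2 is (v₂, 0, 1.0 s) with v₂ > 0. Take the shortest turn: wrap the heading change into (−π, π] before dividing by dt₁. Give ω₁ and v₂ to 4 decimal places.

ω₁ = 0.1794, v₂ = 6.0415

heading to target = atan2(-2−-4.5, -3.5−2) = 2.7150
Δθ = wrap(2.7150 − 2.3562) = 0.3588; ω₁ = Δθ/dt₁ = 0.1794
distance = √((-3.5−2)² + (-2−-4.5)²) = 6.0415; v₂ = distance/dt₂ = 6.0415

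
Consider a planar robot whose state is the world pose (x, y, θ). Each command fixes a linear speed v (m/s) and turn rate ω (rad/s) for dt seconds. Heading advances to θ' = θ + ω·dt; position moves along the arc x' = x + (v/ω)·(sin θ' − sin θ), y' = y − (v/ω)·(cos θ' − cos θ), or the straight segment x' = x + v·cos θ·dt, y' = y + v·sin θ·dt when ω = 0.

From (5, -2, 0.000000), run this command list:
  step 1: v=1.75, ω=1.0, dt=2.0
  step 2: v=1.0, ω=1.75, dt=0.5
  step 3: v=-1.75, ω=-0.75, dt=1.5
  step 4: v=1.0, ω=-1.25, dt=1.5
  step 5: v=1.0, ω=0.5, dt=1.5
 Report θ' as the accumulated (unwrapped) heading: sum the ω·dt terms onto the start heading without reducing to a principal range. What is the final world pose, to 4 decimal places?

step 1: θ'=2.0000 (R=1.7500) → pose (6.5913, 0.4783, 2.0000)
step 2: θ'=2.8750 (R=0.5714) → pose (6.2222, 0.7917, 2.8750)
step 3: θ'=1.7500 (R=2.3333) → pose (7.9035, -1.0433, 1.7500)
step 4: θ'=-0.1250 (R=-0.8000) → pose (8.7904, -0.1069, -0.1250)
step 5: θ'=0.6250 (R=2.0000) → pose (10.2099, 0.2555, 0.6250)

(10.2099, 0.2555, 0.6250)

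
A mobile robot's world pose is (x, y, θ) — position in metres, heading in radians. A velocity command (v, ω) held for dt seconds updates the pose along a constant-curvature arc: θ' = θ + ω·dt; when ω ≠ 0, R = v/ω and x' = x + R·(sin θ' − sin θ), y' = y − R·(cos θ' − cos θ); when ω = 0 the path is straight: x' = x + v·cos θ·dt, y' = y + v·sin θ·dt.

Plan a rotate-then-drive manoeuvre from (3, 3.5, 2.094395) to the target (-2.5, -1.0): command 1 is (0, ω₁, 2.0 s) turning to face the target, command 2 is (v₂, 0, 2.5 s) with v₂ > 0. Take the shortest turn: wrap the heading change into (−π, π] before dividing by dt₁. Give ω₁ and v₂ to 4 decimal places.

ω₁ = 0.8665, v₂ = 2.8425

heading to target = atan2(-1−3.5, -2.5−3) = -2.4559
Δθ = wrap(-2.4559 − 2.0944) = 1.7329; ω₁ = Δθ/dt₁ = 0.8665
distance = √((-2.5−3)² + (-1−3.5)²) = 7.1063; v₂ = distance/dt₂ = 2.8425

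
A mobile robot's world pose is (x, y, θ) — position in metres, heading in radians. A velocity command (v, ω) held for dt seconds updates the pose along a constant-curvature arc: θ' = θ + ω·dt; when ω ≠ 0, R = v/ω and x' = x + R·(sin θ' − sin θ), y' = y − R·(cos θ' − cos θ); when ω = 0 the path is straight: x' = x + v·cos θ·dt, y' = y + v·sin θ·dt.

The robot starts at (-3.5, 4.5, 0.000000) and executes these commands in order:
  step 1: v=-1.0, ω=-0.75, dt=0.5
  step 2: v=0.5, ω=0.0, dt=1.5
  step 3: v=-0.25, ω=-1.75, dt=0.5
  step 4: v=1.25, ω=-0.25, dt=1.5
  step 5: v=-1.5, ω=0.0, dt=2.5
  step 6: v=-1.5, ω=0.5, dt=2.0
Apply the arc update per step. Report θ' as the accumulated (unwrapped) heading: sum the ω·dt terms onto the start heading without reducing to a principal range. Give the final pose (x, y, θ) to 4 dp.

step 1: θ'=-0.3750 (R=1.3333) → pose (-3.9884, 4.5927, -0.3750)
step 2: θ'=-0.3750 (straight) → pose (-3.2905, 4.3180, -0.3750)
step 3: θ'=-1.2500 (R=0.1429) → pose (-3.3737, 4.4058, -1.2500)
step 4: θ'=-1.6250 (R=-5.0000) → pose (-3.1260, 2.5583, -1.6250)
step 5: θ'=-1.6250 (straight) → pose (-2.9228, 6.3028, -1.6250)
step 6: θ'=-0.6250 (R=-3.0000) → pose (-4.1631, 8.8983, -0.6250)

(-4.1631, 8.8983, -0.6250)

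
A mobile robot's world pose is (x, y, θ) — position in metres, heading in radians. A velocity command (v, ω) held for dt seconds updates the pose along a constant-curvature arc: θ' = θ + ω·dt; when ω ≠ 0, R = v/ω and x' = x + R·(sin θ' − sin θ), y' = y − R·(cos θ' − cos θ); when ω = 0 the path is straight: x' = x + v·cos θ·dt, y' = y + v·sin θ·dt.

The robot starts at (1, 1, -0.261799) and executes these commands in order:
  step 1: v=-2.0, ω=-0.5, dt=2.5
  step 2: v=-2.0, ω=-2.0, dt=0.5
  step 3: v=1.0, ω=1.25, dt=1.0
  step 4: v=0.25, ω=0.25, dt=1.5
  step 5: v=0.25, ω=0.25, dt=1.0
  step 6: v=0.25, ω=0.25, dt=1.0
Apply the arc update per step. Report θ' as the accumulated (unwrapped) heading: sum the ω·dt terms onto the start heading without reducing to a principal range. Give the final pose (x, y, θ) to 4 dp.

step 1: θ'=-1.5118 (R=4.0000) → pose (-1.9578, 4.6279, -1.5118)
step 2: θ'=-2.5118 (R=1.0000) → pose (-1.5485, 5.4950, -2.5118)
step 3: θ'=-1.2618 (R=0.8000) → pose (-1.8394, 4.6052, -1.2618)
step 4: θ'=-0.8868 (R=1.0000) → pose (-1.6618, 4.2774, -0.8868)
step 5: θ'=-0.6368 (R=1.0000) → pose (-1.4814, 4.1053, -0.6368)
step 6: θ'=-0.3868 (R=1.0000) → pose (-1.2640, 3.9831, -0.3868)

(-1.2640, 3.9831, -0.3868)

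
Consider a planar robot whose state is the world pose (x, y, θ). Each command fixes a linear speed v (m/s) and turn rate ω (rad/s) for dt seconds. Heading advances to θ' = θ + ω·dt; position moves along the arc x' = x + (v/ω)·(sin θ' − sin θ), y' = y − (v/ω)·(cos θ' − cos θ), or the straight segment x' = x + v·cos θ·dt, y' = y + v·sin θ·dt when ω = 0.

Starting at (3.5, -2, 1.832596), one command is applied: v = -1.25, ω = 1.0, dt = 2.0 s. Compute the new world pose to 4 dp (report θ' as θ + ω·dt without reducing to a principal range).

θ' = 1.8326 + 1.0·2.0 = 3.8326
R = v/ω = -1.25/1.0 = -1.2500
x' = 3.5 + -1.2500·(sin 3.8326 − sin 1.8326) = 5.5040
y' = -2 − -1.2500·(cos 3.8326 − cos 1.8326) = -2.6397

(5.5040, -2.6397, 3.8326)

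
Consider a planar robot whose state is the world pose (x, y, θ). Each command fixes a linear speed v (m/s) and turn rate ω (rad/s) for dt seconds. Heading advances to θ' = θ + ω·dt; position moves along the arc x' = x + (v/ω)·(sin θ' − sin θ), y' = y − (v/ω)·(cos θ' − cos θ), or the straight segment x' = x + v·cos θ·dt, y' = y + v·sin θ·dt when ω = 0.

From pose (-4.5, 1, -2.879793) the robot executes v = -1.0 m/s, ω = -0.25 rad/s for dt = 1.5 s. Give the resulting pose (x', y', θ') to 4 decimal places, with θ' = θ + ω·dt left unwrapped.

(-3.0129, 1.1107, -3.2548)

θ' = -2.8798 + -0.25·1.5 = -3.2548
R = v/ω = -1.0/-0.25 = 4.0000
x' = -4.5 + 4.0000·(sin -3.2548 − sin -2.8798) = -3.0129
y' = 1 − 4.0000·(cos -3.2548 − cos -2.8798) = 1.1107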